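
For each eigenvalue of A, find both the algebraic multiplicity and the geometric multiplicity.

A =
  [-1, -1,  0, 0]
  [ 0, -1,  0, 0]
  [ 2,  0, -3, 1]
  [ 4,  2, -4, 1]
λ = -1: alg = 4, geom = 2

Step 1 — factor the characteristic polynomial to read off the algebraic multiplicities:
  χ_A(x) = (x + 1)^4

Step 2 — compute geometric multiplicities via the rank-nullity identity g(λ) = n − rank(A − λI):
  rank(A − (-1)·I) = 2, so dim ker(A − (-1)·I) = n − 2 = 2

Summary:
  λ = -1: algebraic multiplicity = 4, geometric multiplicity = 2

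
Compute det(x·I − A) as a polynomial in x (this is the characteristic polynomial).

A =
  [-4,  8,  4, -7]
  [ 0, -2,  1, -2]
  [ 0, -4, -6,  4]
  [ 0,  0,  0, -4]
x^4 + 16*x^3 + 96*x^2 + 256*x + 256

Expanding det(x·I − A) (e.g. by cofactor expansion or by noting that A is similar to its Jordan form J, which has the same characteristic polynomial as A) gives
  χ_A(x) = x^4 + 16*x^3 + 96*x^2 + 256*x + 256
which factors as (x + 4)^4. The eigenvalues (with algebraic multiplicities) are λ = -4 with multiplicity 4.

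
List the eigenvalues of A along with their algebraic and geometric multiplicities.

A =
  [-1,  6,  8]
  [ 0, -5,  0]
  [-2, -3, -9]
λ = -5: alg = 3, geom = 2

Step 1 — factor the characteristic polynomial to read off the algebraic multiplicities:
  χ_A(x) = (x + 5)^3

Step 2 — compute geometric multiplicities via the rank-nullity identity g(λ) = n − rank(A − λI):
  rank(A − (-5)·I) = 1, so dim ker(A − (-5)·I) = n − 1 = 2

Summary:
  λ = -5: algebraic multiplicity = 3, geometric multiplicity = 2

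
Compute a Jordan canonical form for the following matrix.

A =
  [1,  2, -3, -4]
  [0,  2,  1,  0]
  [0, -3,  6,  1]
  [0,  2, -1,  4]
J_1(1) ⊕ J_3(4)

The characteristic polynomial is
  det(x·I − A) = x^4 - 13*x^3 + 60*x^2 - 112*x + 64 = (x - 4)^3*(x - 1)

Eigenvalues and multiplicities (the geometric multiplicity of λ is n − rank(A − λI), which equals the number of Jordan blocks for λ):
  λ = 1: algebraic multiplicity = 1, geometric multiplicity = 1
  λ = 4: algebraic multiplicity = 3, geometric multiplicity = 1

Determining the block sizes for each eigenvalue:
  λ = 1: one block (gm = 1), so the single block has size am = 1 → block sizes [1]
  λ = 4: one block (gm = 1), so the single block has size am = 3 → block sizes [3]

Assembling the blocks gives a Jordan form
J =
  [1, 0, 0, 0]
  [0, 4, 1, 0]
  [0, 0, 4, 1]
  [0, 0, 0, 4]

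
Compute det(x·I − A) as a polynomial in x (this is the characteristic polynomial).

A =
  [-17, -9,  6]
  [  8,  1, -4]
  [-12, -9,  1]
x^3 + 15*x^2 + 75*x + 125

Expanding det(x·I − A) (e.g. by cofactor expansion or by noting that A is similar to its Jordan form J, which has the same characteristic polynomial as A) gives
  χ_A(x) = x^3 + 15*x^2 + 75*x + 125
which factors as (x + 5)^3. The eigenvalues (with algebraic multiplicities) are λ = -5 with multiplicity 3.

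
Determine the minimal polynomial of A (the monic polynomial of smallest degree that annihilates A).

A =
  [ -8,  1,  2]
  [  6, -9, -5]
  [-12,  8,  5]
x^3 + 12*x^2 + 45*x + 50

The characteristic polynomial is χ_A(x) = (x + 2)*(x + 5)^2, so the eigenvalues are known. The minimal polynomial is
  m_A(x) = Π_λ (x − λ)^{k_λ}
where k_λ is the size of the *largest* Jordan block for λ (equivalently, the smallest k with (A − λI)^k v = 0 for every generalised eigenvector v of λ).

  λ = -5: largest Jordan block has size 2, contributing (x + 5)^2
  λ = -2: largest Jordan block has size 1, contributing (x + 2)

So m_A(x) = (x + 2)*(x + 5)^2 = x^3 + 12*x^2 + 45*x + 50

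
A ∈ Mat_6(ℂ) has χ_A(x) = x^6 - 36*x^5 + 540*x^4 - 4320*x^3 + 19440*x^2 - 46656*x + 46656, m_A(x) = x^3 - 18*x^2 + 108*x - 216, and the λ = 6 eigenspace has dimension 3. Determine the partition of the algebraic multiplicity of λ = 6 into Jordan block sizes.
Block sizes for λ = 6: [3, 2, 1]

Step 1 — from the characteristic polynomial, algebraic multiplicity of λ = 6 is 6. From dim ker(A − (6)·I) = 3, there are exactly 3 Jordan blocks for λ = 6.
Step 2 — from the minimal polynomial, the factor (x − 6)^3 tells us the largest block for λ = 6 has size 3.
Step 3 — with total size 6, 3 blocks, and largest block 3, the block sizes (in nonincreasing order) are [3, 2, 1].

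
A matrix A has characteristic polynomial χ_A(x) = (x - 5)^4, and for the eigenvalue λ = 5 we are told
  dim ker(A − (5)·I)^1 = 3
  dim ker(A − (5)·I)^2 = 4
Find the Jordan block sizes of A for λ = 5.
Block sizes for λ = 5: [2, 1, 1]

From the dimensions of kernels of powers, the number of Jordan blocks of size at least j is d_j − d_{j−1} where d_j = dim ker(N^j) (with d_0 = 0). Computing the differences gives [3, 1].
The number of blocks of size exactly k is (#blocks of size ≥ k) − (#blocks of size ≥ k + 1), so the partition is: 2 block(s) of size 1, 1 block(s) of size 2.
In nonincreasing order the block sizes are [2, 1, 1].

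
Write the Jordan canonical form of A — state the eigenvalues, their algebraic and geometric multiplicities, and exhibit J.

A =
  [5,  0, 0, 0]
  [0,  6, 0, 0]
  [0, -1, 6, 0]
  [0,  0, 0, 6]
J_1(5) ⊕ J_2(6) ⊕ J_1(6)

The characteristic polynomial is
  det(x·I − A) = x^4 - 23*x^3 + 198*x^2 - 756*x + 1080 = (x - 6)^3*(x - 5)

Eigenvalues and multiplicities (the geometric multiplicity of λ is n − rank(A − λI), which equals the number of Jordan blocks for λ):
  λ = 5: algebraic multiplicity = 1, geometric multiplicity = 1
  λ = 6: algebraic multiplicity = 3, geometric multiplicity = 2

Determining the block sizes for each eigenvalue:
  λ = 5: one block (gm = 1), so the single block has size am = 1 → block sizes [1]
  λ = 6: 2 blocks summing to 3 forces exactly one block of size 2 and the rest size 1 → block sizes [2, 1]

Assembling the blocks gives a Jordan form
J =
  [5, 0, 0, 0]
  [0, 6, 1, 0]
  [0, 0, 6, 0]
  [0, 0, 0, 6]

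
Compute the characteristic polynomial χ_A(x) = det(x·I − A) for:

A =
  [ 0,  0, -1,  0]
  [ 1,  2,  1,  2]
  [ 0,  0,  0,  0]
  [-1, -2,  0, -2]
x^4

Expanding det(x·I − A) (e.g. by cofactor expansion or by noting that A is similar to its Jordan form J, which has the same characteristic polynomial as A) gives
  χ_A(x) = x^4
which factors as x^4. The eigenvalues (with algebraic multiplicities) are λ = 0 with multiplicity 4.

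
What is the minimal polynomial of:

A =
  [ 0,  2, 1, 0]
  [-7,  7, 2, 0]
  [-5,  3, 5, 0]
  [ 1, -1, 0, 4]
x^3 - 12*x^2 + 48*x - 64

The characteristic polynomial is χ_A(x) = (x - 4)^4, so the eigenvalues are known. The minimal polynomial is
  m_A(x) = Π_λ (x − λ)^{k_λ}
where k_λ is the size of the *largest* Jordan block for λ (equivalently, the smallest k with (A − λI)^k v = 0 for every generalised eigenvector v of λ).

  λ = 4: largest Jordan block has size 3, contributing (x − 4)^3

So m_A(x) = (x - 4)^3 = x^3 - 12*x^2 + 48*x - 64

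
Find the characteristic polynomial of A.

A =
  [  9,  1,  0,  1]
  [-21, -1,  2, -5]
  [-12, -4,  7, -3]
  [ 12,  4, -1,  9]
x^4 - 24*x^3 + 216*x^2 - 864*x + 1296

Expanding det(x·I − A) (e.g. by cofactor expansion or by noting that A is similar to its Jordan form J, which has the same characteristic polynomial as A) gives
  χ_A(x) = x^4 - 24*x^3 + 216*x^2 - 864*x + 1296
which factors as (x - 6)^4. The eigenvalues (with algebraic multiplicities) are λ = 6 with multiplicity 4.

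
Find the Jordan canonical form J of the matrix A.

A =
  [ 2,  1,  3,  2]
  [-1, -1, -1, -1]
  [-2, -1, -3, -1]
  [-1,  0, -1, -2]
J_2(-1) ⊕ J_2(-1)

The characteristic polynomial is
  det(x·I − A) = x^4 + 4*x^3 + 6*x^2 + 4*x + 1 = (x + 1)^4

Eigenvalues and multiplicities (the geometric multiplicity of λ is n − rank(A − λI), which equals the number of Jordan blocks for λ):
  λ = -1: algebraic multiplicity = 4, geometric multiplicity = 2

Determining the block sizes for each eigenvalue:
  λ = -1: with am = 4 and gm = 2, the partition is not yet determined (e.g. several partitions of 4 into 2 parts exist). Let N = A − (-1)·I. Computing rank(N^1) = 2, rank(N^2) = 0; the number of blocks of size ≥ j is rank(N^{j−1}) − rank(N^j), giving [2, 2]. So we have 2 block(s) of size 2 → block sizes [2, 2]

Assembling the blocks gives a Jordan form
J =
  [-1,  1,  0,  0]
  [ 0, -1,  0,  0]
  [ 0,  0, -1,  1]
  [ 0,  0,  0, -1]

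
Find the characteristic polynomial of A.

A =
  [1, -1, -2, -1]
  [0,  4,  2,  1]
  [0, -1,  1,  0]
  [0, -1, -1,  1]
x^4 - 7*x^3 + 18*x^2 - 20*x + 8

Expanding det(x·I − A) (e.g. by cofactor expansion or by noting that A is similar to its Jordan form J, which has the same characteristic polynomial as A) gives
  χ_A(x) = x^4 - 7*x^3 + 18*x^2 - 20*x + 8
which factors as (x - 2)^3*(x - 1). The eigenvalues (with algebraic multiplicities) are λ = 1 with multiplicity 1, λ = 2 with multiplicity 3.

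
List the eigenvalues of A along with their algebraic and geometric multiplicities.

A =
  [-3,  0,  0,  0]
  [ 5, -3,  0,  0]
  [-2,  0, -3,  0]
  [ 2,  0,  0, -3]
λ = -3: alg = 4, geom = 3

Step 1 — factor the characteristic polynomial to read off the algebraic multiplicities:
  χ_A(x) = (x + 3)^4

Step 2 — compute geometric multiplicities via the rank-nullity identity g(λ) = n − rank(A − λI):
  rank(A − (-3)·I) = 1, so dim ker(A − (-3)·I) = n − 1 = 3

Summary:
  λ = -3: algebraic multiplicity = 4, geometric multiplicity = 3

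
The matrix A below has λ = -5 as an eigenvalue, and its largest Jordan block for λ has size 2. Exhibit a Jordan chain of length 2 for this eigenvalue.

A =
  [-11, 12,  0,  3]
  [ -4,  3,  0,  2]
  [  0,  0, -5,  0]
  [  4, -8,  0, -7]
A Jordan chain for λ = -5 of length 2:
v_1 = (-6, -4, 0, 4)ᵀ
v_2 = (1, 0, 0, 0)ᵀ

Let N = A − (-5)·I. We want v_2 with N^2 v_2 = 0 but N^1 v_2 ≠ 0; then v_{j-1} := N · v_j for j = 2, …, 2.

Pick v_2 = (1, 0, 0, 0)ᵀ.
Then v_1 = N · v_2 = (-6, -4, 0, 4)ᵀ.

Sanity check: (A − (-5)·I) v_1 = (0, 0, 0, 0)ᵀ = 0. ✓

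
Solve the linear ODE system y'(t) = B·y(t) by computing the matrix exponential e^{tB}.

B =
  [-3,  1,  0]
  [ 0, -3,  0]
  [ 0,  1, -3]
e^{tB} =
  [exp(-3*t), t*exp(-3*t), 0]
  [0, exp(-3*t), 0]
  [0, t*exp(-3*t), exp(-3*t)]

Strategy: write B = P · J · P⁻¹ where J is a Jordan canonical form, so e^{tB} = P · e^{tJ} · P⁻¹, and e^{tJ} can be computed block-by-block.

B has Jordan form
J =
  [-3,  1,  0]
  [ 0, -3,  0]
  [ 0,  0, -3]
(up to reordering of blocks).

Per-block formulas:
  For a 2×2 Jordan block J_2(-3): exp(t · J_2(-3)) = e^(-3t)·(I + t·N), where N is the 2×2 nilpotent shift.
  For a 1×1 block at λ = -3: exp(t · [-3]) = [e^(-3t)].

After assembling e^{tJ} and conjugating by P, we get:

e^{tB} =
  [exp(-3*t), t*exp(-3*t), 0]
  [0, exp(-3*t), 0]
  [0, t*exp(-3*t), exp(-3*t)]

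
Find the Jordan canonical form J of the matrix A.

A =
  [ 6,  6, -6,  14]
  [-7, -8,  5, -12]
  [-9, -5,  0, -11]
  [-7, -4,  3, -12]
J_3(-4) ⊕ J_1(-2)

The characteristic polynomial is
  det(x·I − A) = x^4 + 14*x^3 + 72*x^2 + 160*x + 128 = (x + 2)*(x + 4)^3

Eigenvalues and multiplicities (the geometric multiplicity of λ is n − rank(A − λI), which equals the number of Jordan blocks for λ):
  λ = -4: algebraic multiplicity = 3, geometric multiplicity = 1
  λ = -2: algebraic multiplicity = 1, geometric multiplicity = 1

Determining the block sizes for each eigenvalue:
  λ = -4: one block (gm = 1), so the single block has size am = 3 → block sizes [3]
  λ = -2: one block (gm = 1), so the single block has size am = 1 → block sizes [1]

Assembling the blocks gives a Jordan form
J =
  [-4,  1,  0,  0]
  [ 0, -4,  1,  0]
  [ 0,  0, -4,  0]
  [ 0,  0,  0, -2]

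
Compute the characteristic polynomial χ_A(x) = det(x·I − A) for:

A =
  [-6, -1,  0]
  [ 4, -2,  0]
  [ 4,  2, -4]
x^3 + 12*x^2 + 48*x + 64

Expanding det(x·I − A) (e.g. by cofactor expansion or by noting that A is similar to its Jordan form J, which has the same characteristic polynomial as A) gives
  χ_A(x) = x^3 + 12*x^2 + 48*x + 64
which factors as (x + 4)^3. The eigenvalues (with algebraic multiplicities) are λ = -4 with multiplicity 3.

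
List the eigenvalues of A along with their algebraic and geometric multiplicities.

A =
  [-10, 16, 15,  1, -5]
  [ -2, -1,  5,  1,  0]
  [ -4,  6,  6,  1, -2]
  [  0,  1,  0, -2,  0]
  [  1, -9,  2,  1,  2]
λ = -1: alg = 5, geom = 2

Step 1 — factor the characteristic polynomial to read off the algebraic multiplicities:
  χ_A(x) = (x + 1)^5

Step 2 — compute geometric multiplicities via the rank-nullity identity g(λ) = n − rank(A − λI):
  rank(A − (-1)·I) = 3, so dim ker(A − (-1)·I) = n − 3 = 2

Summary:
  λ = -1: algebraic multiplicity = 5, geometric multiplicity = 2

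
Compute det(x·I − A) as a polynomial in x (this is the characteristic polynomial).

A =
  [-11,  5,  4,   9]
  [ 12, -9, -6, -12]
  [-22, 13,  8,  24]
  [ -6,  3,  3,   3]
x^4 + 9*x^3 + 27*x^2 + 27*x

Expanding det(x·I − A) (e.g. by cofactor expansion or by noting that A is similar to its Jordan form J, which has the same characteristic polynomial as A) gives
  χ_A(x) = x^4 + 9*x^3 + 27*x^2 + 27*x
which factors as x*(x + 3)^3. The eigenvalues (with algebraic multiplicities) are λ = -3 with multiplicity 3, λ = 0 with multiplicity 1.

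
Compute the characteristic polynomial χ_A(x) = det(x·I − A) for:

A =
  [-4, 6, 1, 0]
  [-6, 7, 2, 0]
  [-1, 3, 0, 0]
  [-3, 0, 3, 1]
x^4 - 4*x^3 + 6*x^2 - 4*x + 1

Expanding det(x·I − A) (e.g. by cofactor expansion or by noting that A is similar to its Jordan form J, which has the same characteristic polynomial as A) gives
  χ_A(x) = x^4 - 4*x^3 + 6*x^2 - 4*x + 1
which factors as (x - 1)^4. The eigenvalues (with algebraic multiplicities) are λ = 1 with multiplicity 4.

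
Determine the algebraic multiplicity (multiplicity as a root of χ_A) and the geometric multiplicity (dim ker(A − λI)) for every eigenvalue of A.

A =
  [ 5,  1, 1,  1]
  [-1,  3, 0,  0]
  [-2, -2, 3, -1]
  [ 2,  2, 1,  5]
λ = 4: alg = 4, geom = 2

Step 1 — factor the characteristic polynomial to read off the algebraic multiplicities:
  χ_A(x) = (x - 4)^4

Step 2 — compute geometric multiplicities via the rank-nullity identity g(λ) = n − rank(A − λI):
  rank(A − (4)·I) = 2, so dim ker(A − (4)·I) = n − 2 = 2

Summary:
  λ = 4: algebraic multiplicity = 4, geometric multiplicity = 2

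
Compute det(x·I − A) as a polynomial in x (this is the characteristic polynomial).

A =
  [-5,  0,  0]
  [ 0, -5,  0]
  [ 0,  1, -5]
x^3 + 15*x^2 + 75*x + 125

Expanding det(x·I − A) (e.g. by cofactor expansion or by noting that A is similar to its Jordan form J, which has the same characteristic polynomial as A) gives
  χ_A(x) = x^3 + 15*x^2 + 75*x + 125
which factors as (x + 5)^3. The eigenvalues (with algebraic multiplicities) are λ = -5 with multiplicity 3.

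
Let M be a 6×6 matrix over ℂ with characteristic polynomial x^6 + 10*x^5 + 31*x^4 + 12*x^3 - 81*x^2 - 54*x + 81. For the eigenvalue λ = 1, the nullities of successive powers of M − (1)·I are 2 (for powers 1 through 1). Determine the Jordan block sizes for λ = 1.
Block sizes for λ = 1: [1, 1]

From the dimensions of kernels of powers, the number of Jordan blocks of size at least j is d_j − d_{j−1} where d_j = dim ker(N^j) (with d_0 = 0). Computing the differences gives [2].
The number of blocks of size exactly k is (#blocks of size ≥ k) − (#blocks of size ≥ k + 1), so the partition is: 2 block(s) of size 1.
In nonincreasing order the block sizes are [1, 1].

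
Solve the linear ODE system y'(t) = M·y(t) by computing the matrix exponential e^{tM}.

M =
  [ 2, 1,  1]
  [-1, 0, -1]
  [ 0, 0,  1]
e^{tM} =
  [t*exp(t) + exp(t), t*exp(t), t*exp(t)]
  [-t*exp(t), -t*exp(t) + exp(t), -t*exp(t)]
  [0, 0, exp(t)]

Strategy: write M = P · J · P⁻¹ where J is a Jordan canonical form, so e^{tM} = P · e^{tJ} · P⁻¹, and e^{tJ} can be computed block-by-block.

M has Jordan form
J =
  [1, 1, 0]
  [0, 1, 0]
  [0, 0, 1]
(up to reordering of blocks).

Per-block formulas:
  For a 1×1 block at λ = 1: exp(t · [1]) = [e^(1t)].
  For a 2×2 Jordan block J_2(1): exp(t · J_2(1)) = e^(1t)·(I + t·N), where N is the 2×2 nilpotent shift.

After assembling e^{tJ} and conjugating by P, we get:

e^{tM} =
  [t*exp(t) + exp(t), t*exp(t), t*exp(t)]
  [-t*exp(t), -t*exp(t) + exp(t), -t*exp(t)]
  [0, 0, exp(t)]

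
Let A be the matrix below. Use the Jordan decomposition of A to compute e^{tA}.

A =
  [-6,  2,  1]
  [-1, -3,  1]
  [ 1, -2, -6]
e^{tA} =
  [-t*exp(-5*t) + exp(-5*t), 2*t*exp(-5*t), t*exp(-5*t)]
  [-t*exp(-5*t), 2*t*exp(-5*t) + exp(-5*t), t*exp(-5*t)]
  [t*exp(-5*t), -2*t*exp(-5*t), -t*exp(-5*t) + exp(-5*t)]

Strategy: write A = P · J · P⁻¹ where J is a Jordan canonical form, so e^{tA} = P · e^{tJ} · P⁻¹, and e^{tJ} can be computed block-by-block.

A has Jordan form
J =
  [-5,  1,  0]
  [ 0, -5,  0]
  [ 0,  0, -5]
(up to reordering of blocks).

Per-block formulas:
  For a 2×2 Jordan block J_2(-5): exp(t · J_2(-5)) = e^(-5t)·(I + t·N), where N is the 2×2 nilpotent shift.
  For a 1×1 block at λ = -5: exp(t · [-5]) = [e^(-5t)].

After assembling e^{tJ} and conjugating by P, we get:

e^{tA} =
  [-t*exp(-5*t) + exp(-5*t), 2*t*exp(-5*t), t*exp(-5*t)]
  [-t*exp(-5*t), 2*t*exp(-5*t) + exp(-5*t), t*exp(-5*t)]
  [t*exp(-5*t), -2*t*exp(-5*t), -t*exp(-5*t) + exp(-5*t)]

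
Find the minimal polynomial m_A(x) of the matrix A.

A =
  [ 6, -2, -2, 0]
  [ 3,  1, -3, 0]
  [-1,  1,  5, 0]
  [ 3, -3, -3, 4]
x^2 - 8*x + 16

The characteristic polynomial is χ_A(x) = (x - 4)^4, so the eigenvalues are known. The minimal polynomial is
  m_A(x) = Π_λ (x − λ)^{k_λ}
where k_λ is the size of the *largest* Jordan block for λ (equivalently, the smallest k with (A − λI)^k v = 0 for every generalised eigenvector v of λ).

  λ = 4: largest Jordan block has size 2, contributing (x − 4)^2

So m_A(x) = (x - 4)^2 = x^2 - 8*x + 16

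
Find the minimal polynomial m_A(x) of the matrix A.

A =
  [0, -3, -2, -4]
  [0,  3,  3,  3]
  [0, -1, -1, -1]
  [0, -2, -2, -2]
x^3

The characteristic polynomial is χ_A(x) = x^4, so the eigenvalues are known. The minimal polynomial is
  m_A(x) = Π_λ (x − λ)^{k_λ}
where k_λ is the size of the *largest* Jordan block for λ (equivalently, the smallest k with (A − λI)^k v = 0 for every generalised eigenvector v of λ).

  λ = 0: largest Jordan block has size 3, contributing (x − 0)^3

So m_A(x) = x^3 = x^3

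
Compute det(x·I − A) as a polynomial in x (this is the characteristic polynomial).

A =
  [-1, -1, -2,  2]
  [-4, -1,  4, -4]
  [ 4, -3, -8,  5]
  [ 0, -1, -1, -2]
x^4 + 12*x^3 + 54*x^2 + 108*x + 81

Expanding det(x·I − A) (e.g. by cofactor expansion or by noting that A is similar to its Jordan form J, which has the same characteristic polynomial as A) gives
  χ_A(x) = x^4 + 12*x^3 + 54*x^2 + 108*x + 81
which factors as (x + 3)^4. The eigenvalues (with algebraic multiplicities) are λ = -3 with multiplicity 4.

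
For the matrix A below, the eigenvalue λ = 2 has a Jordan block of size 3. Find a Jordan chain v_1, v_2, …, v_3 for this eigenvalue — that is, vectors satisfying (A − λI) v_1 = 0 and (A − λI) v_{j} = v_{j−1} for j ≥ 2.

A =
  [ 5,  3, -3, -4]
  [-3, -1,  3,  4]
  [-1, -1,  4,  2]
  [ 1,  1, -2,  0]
A Jordan chain for λ = 2 of length 3:
v_1 = (-1, 1, 0, 0)ᵀ
v_2 = (3, -3, -1, 1)ᵀ
v_3 = (1, 0, 0, 0)ᵀ

Let N = A − (2)·I. We want v_3 with N^3 v_3 = 0 but N^2 v_3 ≠ 0; then v_{j-1} := N · v_j for j = 3, …, 2.

Pick v_3 = (1, 0, 0, 0)ᵀ.
Then v_2 = N · v_3 = (3, -3, -1, 1)ᵀ.
Then v_1 = N · v_2 = (-1, 1, 0, 0)ᵀ.

Sanity check: (A − (2)·I) v_1 = (0, 0, 0, 0)ᵀ = 0. ✓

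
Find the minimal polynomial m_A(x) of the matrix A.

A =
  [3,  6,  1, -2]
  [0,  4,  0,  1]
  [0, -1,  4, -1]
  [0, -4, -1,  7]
x^4 - 18*x^3 + 120*x^2 - 350*x + 375

The characteristic polynomial is χ_A(x) = (x - 5)^3*(x - 3), so the eigenvalues are known. The minimal polynomial is
  m_A(x) = Π_λ (x − λ)^{k_λ}
where k_λ is the size of the *largest* Jordan block for λ (equivalently, the smallest k with (A − λI)^k v = 0 for every generalised eigenvector v of λ).

  λ = 3: largest Jordan block has size 1, contributing (x − 3)
  λ = 5: largest Jordan block has size 3, contributing (x − 5)^3

So m_A(x) = (x - 5)^3*(x - 3) = x^4 - 18*x^3 + 120*x^2 - 350*x + 375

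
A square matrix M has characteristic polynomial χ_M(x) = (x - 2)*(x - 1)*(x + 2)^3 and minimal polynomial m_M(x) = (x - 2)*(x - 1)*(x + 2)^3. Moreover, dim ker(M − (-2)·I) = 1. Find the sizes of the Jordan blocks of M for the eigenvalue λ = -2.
Block sizes for λ = -2: [3]

Step 1 — from the characteristic polynomial, algebraic multiplicity of λ = -2 is 3. From dim ker(M − (-2)·I) = 1, there are exactly 1 Jordan blocks for λ = -2.
Step 2 — from the minimal polynomial, the factor (x + 2)^3 tells us the largest block for λ = -2 has size 3.
Step 3 — with total size 3, 1 blocks, and largest block 3, the block sizes (in nonincreasing order) are [3].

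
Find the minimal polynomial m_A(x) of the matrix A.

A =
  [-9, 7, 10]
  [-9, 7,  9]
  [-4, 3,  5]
x^3 - 3*x^2 + 3*x - 1

The characteristic polynomial is χ_A(x) = (x - 1)^3, so the eigenvalues are known. The minimal polynomial is
  m_A(x) = Π_λ (x − λ)^{k_λ}
where k_λ is the size of the *largest* Jordan block for λ (equivalently, the smallest k with (A − λI)^k v = 0 for every generalised eigenvector v of λ).

  λ = 1: largest Jordan block has size 3, contributing (x − 1)^3

So m_A(x) = (x - 1)^3 = x^3 - 3*x^2 + 3*x - 1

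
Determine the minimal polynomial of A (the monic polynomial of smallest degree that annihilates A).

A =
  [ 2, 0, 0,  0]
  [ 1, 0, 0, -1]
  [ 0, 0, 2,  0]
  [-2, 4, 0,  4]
x^2 - 4*x + 4

The characteristic polynomial is χ_A(x) = (x - 2)^4, so the eigenvalues are known. The minimal polynomial is
  m_A(x) = Π_λ (x − λ)^{k_λ}
where k_λ is the size of the *largest* Jordan block for λ (equivalently, the smallest k with (A − λI)^k v = 0 for every generalised eigenvector v of λ).

  λ = 2: largest Jordan block has size 2, contributing (x − 2)^2

So m_A(x) = (x - 2)^2 = x^2 - 4*x + 4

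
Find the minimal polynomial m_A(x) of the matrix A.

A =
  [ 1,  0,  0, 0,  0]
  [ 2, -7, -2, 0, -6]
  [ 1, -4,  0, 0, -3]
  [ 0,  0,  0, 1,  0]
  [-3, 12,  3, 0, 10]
x^2 - 2*x + 1

The characteristic polynomial is χ_A(x) = (x - 1)^5, so the eigenvalues are known. The minimal polynomial is
  m_A(x) = Π_λ (x − λ)^{k_λ}
where k_λ is the size of the *largest* Jordan block for λ (equivalently, the smallest k with (A − λI)^k v = 0 for every generalised eigenvector v of λ).

  λ = 1: largest Jordan block has size 2, contributing (x − 1)^2

So m_A(x) = (x - 1)^2 = x^2 - 2*x + 1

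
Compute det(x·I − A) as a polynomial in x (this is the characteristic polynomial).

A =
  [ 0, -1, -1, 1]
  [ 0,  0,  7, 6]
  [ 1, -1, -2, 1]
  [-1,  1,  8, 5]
x^4 - 3*x^3 - 15*x^2 - 17*x - 6

Expanding det(x·I − A) (e.g. by cofactor expansion or by noting that A is similar to its Jordan form J, which has the same characteristic polynomial as A) gives
  χ_A(x) = x^4 - 3*x^3 - 15*x^2 - 17*x - 6
which factors as (x - 6)*(x + 1)^3. The eigenvalues (with algebraic multiplicities) are λ = -1 with multiplicity 3, λ = 6 with multiplicity 1.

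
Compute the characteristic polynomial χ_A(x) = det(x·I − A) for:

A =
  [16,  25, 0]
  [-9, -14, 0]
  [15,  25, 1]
x^3 - 3*x^2 + 3*x - 1

Expanding det(x·I − A) (e.g. by cofactor expansion or by noting that A is similar to its Jordan form J, which has the same characteristic polynomial as A) gives
  χ_A(x) = x^3 - 3*x^2 + 3*x - 1
which factors as (x - 1)^3. The eigenvalues (with algebraic multiplicities) are λ = 1 with multiplicity 3.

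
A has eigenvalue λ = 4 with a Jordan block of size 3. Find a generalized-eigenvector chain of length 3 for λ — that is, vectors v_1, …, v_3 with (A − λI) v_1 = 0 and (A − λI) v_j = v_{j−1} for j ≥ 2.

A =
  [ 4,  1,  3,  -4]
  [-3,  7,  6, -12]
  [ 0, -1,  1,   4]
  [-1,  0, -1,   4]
A Jordan chain for λ = 4 of length 3:
v_1 = (1, 3, -1, 0)ᵀ
v_2 = (0, -3, 0, -1)ᵀ
v_3 = (1, 0, 0, 0)ᵀ

Let N = A − (4)·I. We want v_3 with N^3 v_3 = 0 but N^2 v_3 ≠ 0; then v_{j-1} := N · v_j for j = 3, …, 2.

Pick v_3 = (1, 0, 0, 0)ᵀ.
Then v_2 = N · v_3 = (0, -3, 0, -1)ᵀ.
Then v_1 = N · v_2 = (1, 3, -1, 0)ᵀ.

Sanity check: (A − (4)·I) v_1 = (0, 0, 0, 0)ᵀ = 0. ✓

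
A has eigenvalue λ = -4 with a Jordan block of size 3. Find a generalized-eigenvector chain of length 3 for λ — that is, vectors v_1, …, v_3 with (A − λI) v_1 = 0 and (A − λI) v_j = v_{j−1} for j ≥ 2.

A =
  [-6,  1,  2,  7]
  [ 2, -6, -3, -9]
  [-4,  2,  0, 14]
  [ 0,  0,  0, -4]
A Jordan chain for λ = -4 of length 3:
v_1 = (-2, 4, -4, 0)ᵀ
v_2 = (-2, 2, -4, 0)ᵀ
v_3 = (1, 0, 0, 0)ᵀ

Let N = A − (-4)·I. We want v_3 with N^3 v_3 = 0 but N^2 v_3 ≠ 0; then v_{j-1} := N · v_j for j = 3, …, 2.

Pick v_3 = (1, 0, 0, 0)ᵀ.
Then v_2 = N · v_3 = (-2, 2, -4, 0)ᵀ.
Then v_1 = N · v_2 = (-2, 4, -4, 0)ᵀ.

Sanity check: (A − (-4)·I) v_1 = (0, 0, 0, 0)ᵀ = 0. ✓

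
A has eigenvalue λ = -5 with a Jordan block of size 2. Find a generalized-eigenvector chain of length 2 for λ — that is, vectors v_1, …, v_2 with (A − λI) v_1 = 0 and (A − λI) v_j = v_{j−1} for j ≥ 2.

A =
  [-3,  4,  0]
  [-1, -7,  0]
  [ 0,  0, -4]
A Jordan chain for λ = -5 of length 2:
v_1 = (2, -1, 0)ᵀ
v_2 = (1, 0, 0)ᵀ

Let N = A − (-5)·I. We want v_2 with N^2 v_2 = 0 but N^1 v_2 ≠ 0; then v_{j-1} := N · v_j for j = 2, …, 2.

Pick v_2 = (1, 0, 0)ᵀ.
Then v_1 = N · v_2 = (2, -1, 0)ᵀ.

Sanity check: (A − (-5)·I) v_1 = (0, 0, 0)ᵀ = 0. ✓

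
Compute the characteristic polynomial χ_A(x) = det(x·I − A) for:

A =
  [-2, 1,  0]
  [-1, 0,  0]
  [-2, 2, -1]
x^3 + 3*x^2 + 3*x + 1

Expanding det(x·I − A) (e.g. by cofactor expansion or by noting that A is similar to its Jordan form J, which has the same characteristic polynomial as A) gives
  χ_A(x) = x^3 + 3*x^2 + 3*x + 1
which factors as (x + 1)^3. The eigenvalues (with algebraic multiplicities) are λ = -1 with multiplicity 3.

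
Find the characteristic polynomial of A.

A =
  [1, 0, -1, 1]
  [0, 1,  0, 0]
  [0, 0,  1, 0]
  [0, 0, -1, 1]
x^4 - 4*x^3 + 6*x^2 - 4*x + 1

Expanding det(x·I − A) (e.g. by cofactor expansion or by noting that A is similar to its Jordan form J, which has the same characteristic polynomial as A) gives
  χ_A(x) = x^4 - 4*x^3 + 6*x^2 - 4*x + 1
which factors as (x - 1)^4. The eigenvalues (with algebraic multiplicities) are λ = 1 with multiplicity 4.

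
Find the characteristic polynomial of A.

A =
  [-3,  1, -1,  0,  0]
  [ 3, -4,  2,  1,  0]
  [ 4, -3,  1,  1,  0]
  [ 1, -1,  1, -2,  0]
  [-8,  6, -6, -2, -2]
x^5 + 10*x^4 + 40*x^3 + 80*x^2 + 80*x + 32

Expanding det(x·I − A) (e.g. by cofactor expansion or by noting that A is similar to its Jordan form J, which has the same characteristic polynomial as A) gives
  χ_A(x) = x^5 + 10*x^4 + 40*x^3 + 80*x^2 + 80*x + 32
which factors as (x + 2)^5. The eigenvalues (with algebraic multiplicities) are λ = -2 with multiplicity 5.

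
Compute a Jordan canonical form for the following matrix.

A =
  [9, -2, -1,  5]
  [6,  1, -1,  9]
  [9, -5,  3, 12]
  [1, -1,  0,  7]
J_2(5) ⊕ J_2(5)

The characteristic polynomial is
  det(x·I − A) = x^4 - 20*x^3 + 150*x^2 - 500*x + 625 = (x - 5)^4

Eigenvalues and multiplicities (the geometric multiplicity of λ is n − rank(A − λI), which equals the number of Jordan blocks for λ):
  λ = 5: algebraic multiplicity = 4, geometric multiplicity = 2

Determining the block sizes for each eigenvalue:
  λ = 5: with am = 4 and gm = 2, the partition is not yet determined (e.g. several partitions of 4 into 2 parts exist). Let N = A − (5)·I. Computing rank(N^1) = 2, rank(N^2) = 0; the number of blocks of size ≥ j is rank(N^{j−1}) − rank(N^j), giving [2, 2]. So we have 2 block(s) of size 2 → block sizes [2, 2]

Assembling the blocks gives a Jordan form
J =
  [5, 1, 0, 0]
  [0, 5, 0, 0]
  [0, 0, 5, 1]
  [0, 0, 0, 5]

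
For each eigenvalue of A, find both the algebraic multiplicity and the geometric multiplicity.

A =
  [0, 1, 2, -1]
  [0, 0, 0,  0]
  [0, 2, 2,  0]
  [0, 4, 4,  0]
λ = 0: alg = 3, geom = 2; λ = 2: alg = 1, geom = 1

Step 1 — factor the characteristic polynomial to read off the algebraic multiplicities:
  χ_A(x) = x^3*(x - 2)

Step 2 — compute geometric multiplicities via the rank-nullity identity g(λ) = n − rank(A − λI):
  rank(A − (0)·I) = 2, so dim ker(A − (0)·I) = n − 2 = 2
  rank(A − (2)·I) = 3, so dim ker(A − (2)·I) = n − 3 = 1

Summary:
  λ = 0: algebraic multiplicity = 3, geometric multiplicity = 2
  λ = 2: algebraic multiplicity = 1, geometric multiplicity = 1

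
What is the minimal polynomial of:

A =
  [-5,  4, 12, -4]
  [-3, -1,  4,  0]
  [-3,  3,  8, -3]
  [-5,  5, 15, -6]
x^3 + 3*x^2 + 3*x + 1

The characteristic polynomial is χ_A(x) = (x + 1)^4, so the eigenvalues are known. The minimal polynomial is
  m_A(x) = Π_λ (x − λ)^{k_λ}
where k_λ is the size of the *largest* Jordan block for λ (equivalently, the smallest k with (A − λI)^k v = 0 for every generalised eigenvector v of λ).

  λ = -1: largest Jordan block has size 3, contributing (x + 1)^3

So m_A(x) = (x + 1)^3 = x^3 + 3*x^2 + 3*x + 1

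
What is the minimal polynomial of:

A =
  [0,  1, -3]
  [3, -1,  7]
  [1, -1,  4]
x^3 - 3*x^2 + 3*x - 1

The characteristic polynomial is χ_A(x) = (x - 1)^3, so the eigenvalues are known. The minimal polynomial is
  m_A(x) = Π_λ (x − λ)^{k_λ}
where k_λ is the size of the *largest* Jordan block for λ (equivalently, the smallest k with (A − λI)^k v = 0 for every generalised eigenvector v of λ).

  λ = 1: largest Jordan block has size 3, contributing (x − 1)^3

So m_A(x) = (x - 1)^3 = x^3 - 3*x^2 + 3*x - 1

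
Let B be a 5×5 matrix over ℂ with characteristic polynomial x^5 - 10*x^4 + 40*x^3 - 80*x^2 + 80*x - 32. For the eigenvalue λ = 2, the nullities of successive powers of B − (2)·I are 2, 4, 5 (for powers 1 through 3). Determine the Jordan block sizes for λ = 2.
Block sizes for λ = 2: [3, 2]

From the dimensions of kernels of powers, the number of Jordan blocks of size at least j is d_j − d_{j−1} where d_j = dim ker(N^j) (with d_0 = 0). Computing the differences gives [2, 2, 1].
The number of blocks of size exactly k is (#blocks of size ≥ k) − (#blocks of size ≥ k + 1), so the partition is: 1 block(s) of size 2, 1 block(s) of size 3.
In nonincreasing order the block sizes are [3, 2].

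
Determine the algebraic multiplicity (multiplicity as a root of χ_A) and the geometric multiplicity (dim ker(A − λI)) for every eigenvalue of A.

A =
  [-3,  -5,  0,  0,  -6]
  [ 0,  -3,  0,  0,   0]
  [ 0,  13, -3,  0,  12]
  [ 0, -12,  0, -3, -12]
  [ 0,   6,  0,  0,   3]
λ = -3: alg = 4, geom = 3; λ = 3: alg = 1, geom = 1

Step 1 — factor the characteristic polynomial to read off the algebraic multiplicities:
  χ_A(x) = (x - 3)*(x + 3)^4

Step 2 — compute geometric multiplicities via the rank-nullity identity g(λ) = n − rank(A − λI):
  rank(A − (-3)·I) = 2, so dim ker(A − (-3)·I) = n − 2 = 3
  rank(A − (3)·I) = 4, so dim ker(A − (3)·I) = n − 4 = 1

Summary:
  λ = -3: algebraic multiplicity = 4, geometric multiplicity = 3
  λ = 3: algebraic multiplicity = 1, geometric multiplicity = 1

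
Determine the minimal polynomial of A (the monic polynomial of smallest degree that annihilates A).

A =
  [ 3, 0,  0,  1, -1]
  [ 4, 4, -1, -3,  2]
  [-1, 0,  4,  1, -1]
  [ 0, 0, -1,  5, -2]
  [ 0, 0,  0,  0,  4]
x^3 - 12*x^2 + 48*x - 64

The characteristic polynomial is χ_A(x) = (x - 4)^5, so the eigenvalues are known. The minimal polynomial is
  m_A(x) = Π_λ (x − λ)^{k_λ}
where k_λ is the size of the *largest* Jordan block for λ (equivalently, the smallest k with (A − λI)^k v = 0 for every generalised eigenvector v of λ).

  λ = 4: largest Jordan block has size 3, contributing (x − 4)^3

So m_A(x) = (x - 4)^3 = x^3 - 12*x^2 + 48*x - 64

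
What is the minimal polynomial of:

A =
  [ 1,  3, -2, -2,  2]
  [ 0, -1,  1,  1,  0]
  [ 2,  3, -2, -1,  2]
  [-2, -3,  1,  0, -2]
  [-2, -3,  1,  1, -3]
x^3 + 3*x^2 + 3*x + 1

The characteristic polynomial is χ_A(x) = (x + 1)^5, so the eigenvalues are known. The minimal polynomial is
  m_A(x) = Π_λ (x − λ)^{k_λ}
where k_λ is the size of the *largest* Jordan block for λ (equivalently, the smallest k with (A − λI)^k v = 0 for every generalised eigenvector v of λ).

  λ = -1: largest Jordan block has size 3, contributing (x + 1)^3

So m_A(x) = (x + 1)^3 = x^3 + 3*x^2 + 3*x + 1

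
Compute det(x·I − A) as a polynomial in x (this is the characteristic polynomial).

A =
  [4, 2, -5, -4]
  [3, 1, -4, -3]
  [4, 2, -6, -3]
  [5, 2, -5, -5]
x^4 + 6*x^3 + 12*x^2 + 10*x + 3

Expanding det(x·I − A) (e.g. by cofactor expansion or by noting that A is similar to its Jordan form J, which has the same characteristic polynomial as A) gives
  χ_A(x) = x^4 + 6*x^3 + 12*x^2 + 10*x + 3
which factors as (x + 1)^3*(x + 3). The eigenvalues (with algebraic multiplicities) are λ = -3 with multiplicity 1, λ = -1 with multiplicity 3.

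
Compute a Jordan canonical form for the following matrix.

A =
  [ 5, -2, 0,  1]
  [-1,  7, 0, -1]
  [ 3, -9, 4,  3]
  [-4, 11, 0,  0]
J_3(4) ⊕ J_1(4)

The characteristic polynomial is
  det(x·I − A) = x^4 - 16*x^3 + 96*x^2 - 256*x + 256 = (x - 4)^4

Eigenvalues and multiplicities (the geometric multiplicity of λ is n − rank(A − λI), which equals the number of Jordan blocks for λ):
  λ = 4: algebraic multiplicity = 4, geometric multiplicity = 2

Determining the block sizes for each eigenvalue:
  λ = 4: with am = 4 and gm = 2, the partition is not yet determined (e.g. several partitions of 4 into 2 parts exist). Let N = A − (4)·I. Computing rank(N^1) = 2, rank(N^2) = 1, rank(N^3) = 0; the number of blocks of size ≥ j is rank(N^{j−1}) − rank(N^j), giving [2, 1, 1]. So we have 1 block(s) of size 3, 1 block(s) of size 1 → block sizes [3, 1]

Assembling the blocks gives a Jordan form
J =
  [4, 1, 0, 0]
  [0, 4, 1, 0]
  [0, 0, 4, 0]
  [0, 0, 0, 4]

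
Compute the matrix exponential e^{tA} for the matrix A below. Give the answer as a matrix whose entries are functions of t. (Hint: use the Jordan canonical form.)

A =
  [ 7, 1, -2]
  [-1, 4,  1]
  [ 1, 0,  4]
e^{tA} =
  [t^2*exp(5*t)/2 + 2*t*exp(5*t) + exp(5*t), t^2*exp(5*t)/2 + t*exp(5*t), -t^2*exp(5*t)/2 - 2*t*exp(5*t)]
  [-t*exp(5*t), -t*exp(5*t) + exp(5*t), t*exp(5*t)]
  [t^2*exp(5*t)/2 + t*exp(5*t), t^2*exp(5*t)/2, -t^2*exp(5*t)/2 - t*exp(5*t) + exp(5*t)]

Strategy: write A = P · J · P⁻¹ where J is a Jordan canonical form, so e^{tA} = P · e^{tJ} · P⁻¹, and e^{tJ} can be computed block-by-block.

A has Jordan form
J =
  [5, 1, 0]
  [0, 5, 1]
  [0, 0, 5]
(up to reordering of blocks).

Per-block formulas:
  For a 3×3 Jordan block J_3(5): exp(t · J_3(5)) = e^(5t)·(I + t·N + (t^2/2)·N^2), where N is the 3×3 nilpotent shift.

After assembling e^{tJ} and conjugating by P, we get:

e^{tA} =
  [t^2*exp(5*t)/2 + 2*t*exp(5*t) + exp(5*t), t^2*exp(5*t)/2 + t*exp(5*t), -t^2*exp(5*t)/2 - 2*t*exp(5*t)]
  [-t*exp(5*t), -t*exp(5*t) + exp(5*t), t*exp(5*t)]
  [t^2*exp(5*t)/2 + t*exp(5*t), t^2*exp(5*t)/2, -t^2*exp(5*t)/2 - t*exp(5*t) + exp(5*t)]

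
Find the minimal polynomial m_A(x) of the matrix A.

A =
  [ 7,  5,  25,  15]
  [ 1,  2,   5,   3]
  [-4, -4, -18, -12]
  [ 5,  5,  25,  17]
x^3 - 6*x^2 + 12*x - 8

The characteristic polynomial is χ_A(x) = (x - 2)^4, so the eigenvalues are known. The minimal polynomial is
  m_A(x) = Π_λ (x − λ)^{k_λ}
where k_λ is the size of the *largest* Jordan block for λ (equivalently, the smallest k with (A − λI)^k v = 0 for every generalised eigenvector v of λ).

  λ = 2: largest Jordan block has size 3, contributing (x − 2)^3

So m_A(x) = (x - 2)^3 = x^3 - 6*x^2 + 12*x - 8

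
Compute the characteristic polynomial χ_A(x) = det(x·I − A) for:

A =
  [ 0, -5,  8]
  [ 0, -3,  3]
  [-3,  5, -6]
x^3 + 9*x^2 + 27*x + 27

Expanding det(x·I − A) (e.g. by cofactor expansion or by noting that A is similar to its Jordan form J, which has the same characteristic polynomial as A) gives
  χ_A(x) = x^3 + 9*x^2 + 27*x + 27
which factors as (x + 3)^3. The eigenvalues (with algebraic multiplicities) are λ = -3 with multiplicity 3.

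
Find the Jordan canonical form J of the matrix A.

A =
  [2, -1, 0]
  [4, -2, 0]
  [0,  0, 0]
J_2(0) ⊕ J_1(0)

The characteristic polynomial is
  det(x·I − A) = x^3

Eigenvalues and multiplicities (the geometric multiplicity of λ is n − rank(A − λI), which equals the number of Jordan blocks for λ):
  λ = 0: algebraic multiplicity = 3, geometric multiplicity = 2

Determining the block sizes for each eigenvalue:
  λ = 0: 2 blocks summing to 3 forces exactly one block of size 2 and the rest size 1 → block sizes [2, 1]

Assembling the blocks gives a Jordan form
J =
  [0, 1, 0]
  [0, 0, 0]
  [0, 0, 0]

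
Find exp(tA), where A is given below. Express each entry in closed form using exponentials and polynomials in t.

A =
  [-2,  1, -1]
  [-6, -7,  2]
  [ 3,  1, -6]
e^{tA} =
  [3*t*exp(-5*t) + exp(-5*t), t*exp(-5*t), -t*exp(-5*t)]
  [-6*t*exp(-5*t), -2*t*exp(-5*t) + exp(-5*t), 2*t*exp(-5*t)]
  [3*t*exp(-5*t), t*exp(-5*t), -t*exp(-5*t) + exp(-5*t)]

Strategy: write A = P · J · P⁻¹ where J is a Jordan canonical form, so e^{tA} = P · e^{tJ} · P⁻¹, and e^{tJ} can be computed block-by-block.

A has Jordan form
J =
  [-5,  1,  0]
  [ 0, -5,  0]
  [ 0,  0, -5]
(up to reordering of blocks).

Per-block formulas:
  For a 2×2 Jordan block J_2(-5): exp(t · J_2(-5)) = e^(-5t)·(I + t·N), where N is the 2×2 nilpotent shift.
  For a 1×1 block at λ = -5: exp(t · [-5]) = [e^(-5t)].

After assembling e^{tJ} and conjugating by P, we get:

e^{tA} =
  [3*t*exp(-5*t) + exp(-5*t), t*exp(-5*t), -t*exp(-5*t)]
  [-6*t*exp(-5*t), -2*t*exp(-5*t) + exp(-5*t), 2*t*exp(-5*t)]
  [3*t*exp(-5*t), t*exp(-5*t), -t*exp(-5*t) + exp(-5*t)]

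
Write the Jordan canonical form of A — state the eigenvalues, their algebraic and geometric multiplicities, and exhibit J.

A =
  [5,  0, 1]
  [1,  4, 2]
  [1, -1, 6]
J_3(5)

The characteristic polynomial is
  det(x·I − A) = x^3 - 15*x^2 + 75*x - 125 = (x - 5)^3

Eigenvalues and multiplicities (the geometric multiplicity of λ is n − rank(A − λI), which equals the number of Jordan blocks for λ):
  λ = 5: algebraic multiplicity = 3, geometric multiplicity = 1

Determining the block sizes for each eigenvalue:
  λ = 5: one block (gm = 1), so the single block has size am = 3 → block sizes [3]

Assembling the blocks gives a Jordan form
J =
  [5, 1, 0]
  [0, 5, 1]
  [0, 0, 5]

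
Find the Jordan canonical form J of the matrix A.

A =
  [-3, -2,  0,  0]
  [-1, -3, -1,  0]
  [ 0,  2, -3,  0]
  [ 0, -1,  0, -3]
J_3(-3) ⊕ J_1(-3)

The characteristic polynomial is
  det(x·I − A) = x^4 + 12*x^3 + 54*x^2 + 108*x + 81 = (x + 3)^4

Eigenvalues and multiplicities (the geometric multiplicity of λ is n − rank(A − λI), which equals the number of Jordan blocks for λ):
  λ = -3: algebraic multiplicity = 4, geometric multiplicity = 2

Determining the block sizes for each eigenvalue:
  λ = -3: with am = 4 and gm = 2, the partition is not yet determined (e.g. several partitions of 4 into 2 parts exist). Let N = A − (-3)·I. Computing rank(N^1) = 2, rank(N^2) = 1, rank(N^3) = 0; the number of blocks of size ≥ j is rank(N^{j−1}) − rank(N^j), giving [2, 1, 1]. So we have 1 block(s) of size 3, 1 block(s) of size 1 → block sizes [3, 1]

Assembling the blocks gives a Jordan form
J =
  [-3,  1,  0,  0]
  [ 0, -3,  1,  0]
  [ 0,  0, -3,  0]
  [ 0,  0,  0, -3]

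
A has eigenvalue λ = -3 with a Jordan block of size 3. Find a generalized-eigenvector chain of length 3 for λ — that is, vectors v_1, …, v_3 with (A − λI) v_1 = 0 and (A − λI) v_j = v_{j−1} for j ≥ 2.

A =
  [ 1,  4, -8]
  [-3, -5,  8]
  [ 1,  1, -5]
A Jordan chain for λ = -3 of length 3:
v_1 = (-4, 2, -1)ᵀ
v_2 = (4, -3, 1)ᵀ
v_3 = (1, 0, 0)ᵀ

Let N = A − (-3)·I. We want v_3 with N^3 v_3 = 0 but N^2 v_3 ≠ 0; then v_{j-1} := N · v_j for j = 3, …, 2.

Pick v_3 = (1, 0, 0)ᵀ.
Then v_2 = N · v_3 = (4, -3, 1)ᵀ.
Then v_1 = N · v_2 = (-4, 2, -1)ᵀ.

Sanity check: (A − (-3)·I) v_1 = (0, 0, 0)ᵀ = 0. ✓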